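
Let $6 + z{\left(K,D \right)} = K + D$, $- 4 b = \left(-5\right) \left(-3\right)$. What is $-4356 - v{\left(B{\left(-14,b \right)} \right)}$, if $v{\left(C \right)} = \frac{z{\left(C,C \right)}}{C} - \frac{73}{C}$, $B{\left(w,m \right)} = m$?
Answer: $- \frac{65686}{15} \approx -4379.1$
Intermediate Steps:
$b = - \frac{15}{4}$ ($b = - \frac{\left(-5\right) \left(-3\right)}{4} = \left(- \frac{1}{4}\right) 15 = - \frac{15}{4} \approx -3.75$)
$z{\left(K,D \right)} = -6 + D + K$ ($z{\left(K,D \right)} = -6 + \left(K + D\right) = -6 + \left(D + K\right) = -6 + D + K$)
$v{\left(C \right)} = - \frac{73}{C} + \frac{-6 + 2 C}{C}$ ($v{\left(C \right)} = \frac{-6 + C + C}{C} - \frac{73}{C} = \frac{-6 + 2 C}{C} - \frac{73}{C} = - \frac{73}{C} + \frac{-6 + 2 C}{C}$)
$-4356 - v{\left(B{\left(-14,b \right)} \right)} = -4356 - \left(2 - \frac{79}{- \frac{15}{4}}\right) = -4356 - \left(2 - - \frac{316}{15}\right) = -4356 - \left(2 + \frac{316}{15}\right) = -4356 - \frac{346}{15} = - \frac{65686}{15}$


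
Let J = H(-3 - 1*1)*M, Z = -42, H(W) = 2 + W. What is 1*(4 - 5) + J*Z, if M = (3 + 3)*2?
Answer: 1007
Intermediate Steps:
M = 12 (M = 6*2 = 12)
J = -24 (J = (2 + (-3 - 1*1))*12 = (2 + (-3 - 1))*12 = (2 - 4)*12 = -2*12 = -24)
1*(4 - 5) + J*Z = 1*(4 - 5) - 24*(-42) = 1*(-1) + 1008 = -1 + 1008 = 1007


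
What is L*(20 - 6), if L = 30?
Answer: 420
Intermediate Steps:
L*(20 - 6) = 30*(20 - 6) = 30*14 = 420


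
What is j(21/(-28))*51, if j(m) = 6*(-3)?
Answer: -918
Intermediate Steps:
j(m) = -18
j(21/(-28))*51 = -18*51 = -918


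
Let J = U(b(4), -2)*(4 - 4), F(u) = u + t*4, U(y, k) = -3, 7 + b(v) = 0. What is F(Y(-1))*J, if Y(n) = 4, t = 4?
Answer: 0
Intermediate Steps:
b(v) = -7 (b(v) = -7 + 0 = -7)
F(u) = 16 + u (F(u) = u + 4*4 = u + 16 = 16 + u)
J = 0 (J = -3*(4 - 4) = -3*0 = 0)
F(Y(-1))*J = (16 + 4)*0 = 20*0 = 0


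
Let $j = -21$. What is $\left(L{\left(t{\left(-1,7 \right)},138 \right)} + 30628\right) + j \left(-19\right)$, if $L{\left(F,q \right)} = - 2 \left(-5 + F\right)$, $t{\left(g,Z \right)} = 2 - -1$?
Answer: $31031$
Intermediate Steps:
$t{\left(g,Z \right)} = 3$ ($t{\left(g,Z \right)} = 2 + 1 = 3$)
$L{\left(F,q \right)} = 10 - 2 F$
$\left(L{\left(t{\left(-1,7 \right)},138 \right)} + 30628\right) + j \left(-19\right) = \left(\left(10 - 6\right) + 30628\right) - -399 = \left(\left(10 - 6\right) + 30628\right) + 399 = \left(4 + 30628\right) + 399 = 30632 + 399 = 31031$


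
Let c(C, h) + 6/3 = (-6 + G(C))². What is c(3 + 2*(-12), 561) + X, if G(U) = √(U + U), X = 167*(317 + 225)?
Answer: 90506 - 12*I*√42 ≈ 90506.0 - 77.769*I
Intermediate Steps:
X = 90514 (X = 167*542 = 90514)
G(U) = √2*√U (G(U) = √(2*U) = √2*√U)
c(C, h) = -2 + (-6 + √2*√C)²
c(3 + 2*(-12), 561) + X = (-2 + (-6 + √2*√(3 + 2*(-12)))²) + 90514 = (-2 + (-6 + √2*√(3 - 24))²) + 90514 = (-2 + (-6 + √2*√(-21))²) + 90514 = (-2 + (-6 + √2*(I*√21))²) + 90514 = (-2 + (-6 + I*√42)²) + 90514 = 90512 + (-6 + I*√42)²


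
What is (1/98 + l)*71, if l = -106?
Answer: -737477/98 ≈ -7525.3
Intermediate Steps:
(1/98 + l)*71 = (1/98 - 106)*71 = -10387/98*71 = -737477/98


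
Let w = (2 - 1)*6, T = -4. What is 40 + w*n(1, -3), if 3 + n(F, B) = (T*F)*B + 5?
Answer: 124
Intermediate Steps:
n(F, B) = 2 - 4*B*F (n(F, B) = -3 + ((-4*F)*B + 5) = -3 + (-4*B*F + 5) = -3 + (5 - 4*B*F) = 2 - 4*B*F)
w = 6 (w = 1*6 = 6)
40 + w*n(1, -3) = 40 + 6*(2 - 4*(-3)*1) = 40 + 6*(2 + 12) = 40 + 6*14 = 40 + 84 = 124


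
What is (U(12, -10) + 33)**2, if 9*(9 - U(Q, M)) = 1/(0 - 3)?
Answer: 1288225/729 ≈ 1767.1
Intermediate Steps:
U(Q, M) = 244/27 (U(Q, M) = 9 - 1/(9*(0 - 3)) = 9 - 1/9/(-3) = 9 - 1/9*(-1/3) = 9 + 1/27 = 244/27)
(U(12, -10) + 33)**2 = (244/27 + 33)**2 = (1135/27)**2 = 1288225/729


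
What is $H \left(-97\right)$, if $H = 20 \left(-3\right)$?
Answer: $5820$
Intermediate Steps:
$H = -60$
$H \left(-97\right) = \left(-60\right) \left(-97\right) = 5820$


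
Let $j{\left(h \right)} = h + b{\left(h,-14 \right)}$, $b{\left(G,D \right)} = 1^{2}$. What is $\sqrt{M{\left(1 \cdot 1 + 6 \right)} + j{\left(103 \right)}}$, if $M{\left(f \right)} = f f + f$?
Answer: $4 \sqrt{10} \approx 12.649$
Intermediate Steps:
$b{\left(G,D \right)} = 1$
$M{\left(f \right)} = f + f^{2}$ ($M{\left(f \right)} = f^{2} + f = f + f^{2}$)
$j{\left(h \right)} = 1 + h$ ($j{\left(h \right)} = h + 1 = 1 + h$)
$\sqrt{M{\left(1 \cdot 1 + 6 \right)} + j{\left(103 \right)}} = \sqrt{\left(1 \cdot 1 + 6\right) \left(1 + \left(1 \cdot 1 + 6\right)\right) + \left(1 + 103\right)} = \sqrt{\left(1 + 6\right) \left(1 + \left(1 + 6\right)\right) + 104} = \sqrt{7 \left(1 + 7\right) + 104} = \sqrt{7 \cdot 8 + 104} = \sqrt{56 + 104} = \sqrt{160} = 4 \sqrt{10}$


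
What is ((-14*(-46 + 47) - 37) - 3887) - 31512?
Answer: -35450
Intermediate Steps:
((-14*(-46 + 47) - 37) - 3887) - 31512 = ((-14*1 - 37) - 3887) - 31512 = ((-14 - 37) - 3887) - 31512 = (-51 - 3887) - 31512 = -3938 - 31512 = -35450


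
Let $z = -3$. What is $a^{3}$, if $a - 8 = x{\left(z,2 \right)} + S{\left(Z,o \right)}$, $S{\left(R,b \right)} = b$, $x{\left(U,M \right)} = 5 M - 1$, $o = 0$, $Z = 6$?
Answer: $4913$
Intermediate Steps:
$x{\left(U,M \right)} = -1 + 5 M$
$a = 17$ ($a = 8 + \left(\left(-1 + 5 \cdot 2\right) + 0\right) = 8 + \left(\left(-1 + 10\right) + 0\right) = 8 + \left(9 + 0\right) = 8 + 9 = 17$)
$a^{3} = 17^{3} = 4913$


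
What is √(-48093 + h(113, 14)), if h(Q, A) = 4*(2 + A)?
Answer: I*√48029 ≈ 219.16*I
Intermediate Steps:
h(Q, A) = 8 + 4*A
√(-48093 + h(113, 14)) = √(-48093 + (8 + 4*14)) = √(-48093 + (8 + 56)) = √(-48093 + 64) = √(-48029) = I*√48029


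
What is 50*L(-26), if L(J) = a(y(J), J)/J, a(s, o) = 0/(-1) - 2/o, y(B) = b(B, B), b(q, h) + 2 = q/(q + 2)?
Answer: -25/169 ≈ -0.14793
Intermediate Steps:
b(q, h) = -2 + q/(2 + q) (b(q, h) = -2 + q/(q + 2) = -2 + q/(2 + q))
y(B) = (-4 - B)/(2 + B)
a(s, o) = -2/o (a(s, o) = 0*(-1) - 2/o = 0 - 2/o = -2/o)
L(J) = -2/J² (L(J) = (-2/J)/J = -2/J²)
50*L(-26) = 50*(-2/(-26)²) = 50*(-2*1/676) = 50*(-1/338) = -25/169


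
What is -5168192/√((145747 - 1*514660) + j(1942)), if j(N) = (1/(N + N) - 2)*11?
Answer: 10336384*I*√1391388166659/1432943529 ≈ 8508.7*I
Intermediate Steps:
j(N) = -22 + 11/(2*N) (j(N) = (1/(2*N) - 2)*11 = (-2 + 1/(2*N))*11 = -22 + 11/(2*N))
-5168192/√((145747 - 1*514660) + j(1942)) = -5168192/√((145747 - 1*514660) + (-22 + (11/2)/1942)) = -5168192/√((145747 - 514660) + (-22 + (11/2)*(1/1942))) = -5168192/√(-368913 + (-22 + 11/3884)) = -5168192/√(-368913 - 85437/3884) = -5168192*(-2*I*√1391388166659/1432943529) = -(-10336384)*I*√1391388166659/1432943529 = 10336384*I*√1391388166659/1432943529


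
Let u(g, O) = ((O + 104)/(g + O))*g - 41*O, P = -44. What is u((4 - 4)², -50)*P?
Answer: -90200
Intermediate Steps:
u(g, O) = -41*O + g*(104 + O)/(O + g) (u(g, O) = ((104 + O)/(O + g))*g - 41*O = g*(104 + O)/(O + g) - 41*O = -41*O + g*(104 + O)/(O + g))
u((4 - 4)², -50)*P = ((-41*(-50)² + 104*(4 - 4)² - 40*(-50)*(4 - 4)²)/(-50 + (4 - 4)²))*(-44) = ((-41*2500 + 104*0² - 40*(-50)*0²)/(-50 + 0²))*(-44) = ((-102500 + 104*0 - 40*(-50)*0)/(-50 + 0))*(-44) = ((-102500 + 0 + 0)/(-50))*(-44) = -1/50*(-102500)*(-44) = 2050*(-44) = -90200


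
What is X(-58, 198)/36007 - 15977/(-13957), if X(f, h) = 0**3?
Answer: 15977/13957 ≈ 1.1447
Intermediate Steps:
X(f, h) = 0
X(-58, 198)/36007 - 15977/(-13957) = 0/36007 - 15977/(-13957) = 0*(1/36007) - 15977*(-1/13957) = 0 + 15977/13957 = 15977/13957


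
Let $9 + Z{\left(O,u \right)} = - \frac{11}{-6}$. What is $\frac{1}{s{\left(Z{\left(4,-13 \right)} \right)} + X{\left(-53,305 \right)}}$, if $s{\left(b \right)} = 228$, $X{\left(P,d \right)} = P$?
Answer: $\frac{1}{175} \approx 0.0057143$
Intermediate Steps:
$Z{\left(O,u \right)} = - \frac{43}{6}$ ($Z{\left(O,u \right)} = -9 - \frac{11}{-6} = -9 - - \frac{11}{6} = -9 + \frac{11}{6} = - \frac{43}{6}$)
$\frac{1}{s{\left(Z{\left(4,-13 \right)} \right)} + X{\left(-53,305 \right)}} = \frac{1}{228 - 53} = \frac{1}{175}$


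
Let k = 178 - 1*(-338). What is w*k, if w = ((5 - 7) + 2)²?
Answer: 0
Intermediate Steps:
w = 0 (w = (-2 + 2)² = 0² = 0)
k = 516 (k = 178 + 338 = 516)
w*k = 0*516 = 0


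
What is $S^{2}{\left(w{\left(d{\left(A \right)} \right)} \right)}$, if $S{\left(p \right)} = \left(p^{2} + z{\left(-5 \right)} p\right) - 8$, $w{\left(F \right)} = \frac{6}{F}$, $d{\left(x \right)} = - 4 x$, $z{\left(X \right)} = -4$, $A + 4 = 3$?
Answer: $\frac{2209}{16} \approx 138.06$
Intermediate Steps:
$A = -1$ ($A = -4 + 3 = -1$)
$S{\left(p \right)} = -8 + p^{2} - 4 p$ ($S{\left(p \right)} = \left(p^{2} - 4 p\right) - 8 = -8 + p^{2} - 4 p$)
$S^{2}{\left(w{\left(d{\left(A \right)} \right)} \right)} = \left(-8 + \left(\frac{6}{\left(-4\right) \left(-1\right)}\right)^{2} - 4 \frac{6}{\left(-4\right) \left(-1\right)}\right)^{2} = \left(-8 + \left(\frac{6}{4}\right)^{2} - 4 \cdot \frac{6}{4}\right)^{2} = \left(-8 + \left(6 \cdot \frac{1}{4}\right)^{2} - 4 \cdot 6 \cdot \frac{1}{4}\right)^{2} = \left(-8 + \left(\frac{3}{2}\right)^{2} - 6\right)^{2} = \left(-8 + \frac{9}{4} - 6\right)^{2} = \left(- \frac{47}{4}\right)^{2} = \frac{2209}{16}$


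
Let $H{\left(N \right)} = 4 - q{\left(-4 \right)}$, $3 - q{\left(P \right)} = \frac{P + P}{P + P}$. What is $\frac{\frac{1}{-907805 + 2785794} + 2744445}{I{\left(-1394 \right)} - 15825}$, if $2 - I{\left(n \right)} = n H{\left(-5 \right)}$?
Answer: $- \frac{5154037521106}{24479586615} \approx -210.54$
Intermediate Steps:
$q{\left(P \right)} = 2$ ($q{\left(P \right)} = 3 - \frac{P + P}{P + P} = 3 - \frac{2 P}{2 P} = 3 - 2 P \frac{1}{2 P} = 3 - 1 = 2$)
$H{\left(N \right)} = 2$ ($H{\left(N \right)} = 4 - 2 = 2$)
$I{\left(n \right)} = 2 - 2 n$ ($I{\left(n \right)} = 2 - n 2 = 2 - 2 n$)
$\frac{\frac{1}{-907805 + 2785794} + 2744445}{I{\left(-1394 \right)} - 15825} = \frac{\frac{1}{-907805 + 2785794} + 2744445}{\left(2 - -2788\right) - 15825} = \frac{\frac{1}{1877989} + 2744445}{\left(2 + 2788\right) - 15825} = \frac{\frac{1}{1877989} + 2744445}{2790 - 15825} = \frac{5154037521106}{1877989 \left(-13035\right)} = \frac{5154037521106}{1877989} \left(- \frac{1}{13035}\right) = - \frac{5154037521106}{24479586615}$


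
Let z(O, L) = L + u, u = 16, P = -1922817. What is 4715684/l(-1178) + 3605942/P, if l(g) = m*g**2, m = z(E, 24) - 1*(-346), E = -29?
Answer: -480610274428195/257487320232402 ≈ -1.8665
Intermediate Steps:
z(O, L) = 16 + L (z(O, L) = L + 16 = 16 + L)
m = 386 (m = (16 + 24) - 1*(-346) = 40 + 346 = 386)
l(g) = 386*g**2
4715684/l(-1178) + 3605942/P = 4715684/((386*(-1178)**2)) + 3605942/(-1922817) = 4715684/((386*1387684)) + 3605942*(-1/1922817) = 4715684/535646024 - 3605942/1922817 = 4715684*(1/535646024) - 3605942/1922817 = 1178921/133911506 - 3605942/1922817 = -480610274428195/257487320232402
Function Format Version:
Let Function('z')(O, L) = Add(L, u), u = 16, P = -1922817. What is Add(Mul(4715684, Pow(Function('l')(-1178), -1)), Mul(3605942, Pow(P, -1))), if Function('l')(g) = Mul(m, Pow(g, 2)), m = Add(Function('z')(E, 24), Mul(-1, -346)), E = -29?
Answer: Rational(-480610274428195, 257487320232402) ≈ -1.8665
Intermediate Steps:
Function('z')(O, L) = Add(16, L) (Function('z')(O, L) = Add(L, 16) = Add(16, L))
m = 386 (m = Add(Add(16, 24), Mul(-1, -346)) = Add(40, 346) = 386)
Function('l')(g) = Mul(386, Pow(g, 2))
Add(Mul(4715684, Pow(Function('l')(-1178), -1)), Mul(3605942, Pow(P, -1))) = Add(Mul(4715684, Pow(Mul(386, Pow(-1178, 2)), -1)), Mul(3605942, Pow(-1922817, -1))) = Add(Mul(4715684, Pow(Mul(386, 1387684), -1)), Mul(3605942, Rational(-1, 1922817))) = Add(Mul(4715684, Pow(535646024, -1)), Rational(-3605942, 1922817)) = Add(Mul(4715684, Rational(1, 535646024)), Rational(-3605942, 1922817)) = Add(Rational(1178921, 133911506), Rational(-3605942, 1922817)) = Rational(-480610274428195, 257487320232402)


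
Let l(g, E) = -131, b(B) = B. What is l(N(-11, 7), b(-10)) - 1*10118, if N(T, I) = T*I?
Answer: -10249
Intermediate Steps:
N(T, I) = I*T
l(N(-11, 7), b(-10)) - 1*10118 = -131 - 1*10118 = -131 - 10118 = -10249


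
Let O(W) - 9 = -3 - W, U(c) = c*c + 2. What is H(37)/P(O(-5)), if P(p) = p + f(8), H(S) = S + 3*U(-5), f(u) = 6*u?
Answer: 2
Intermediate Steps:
U(c) = 2 + c**2 (U(c) = c**2 + 2 = 2 + c**2)
H(S) = 81 + S (H(S) = S + 3*(2 + (-5)**2) = S + 3*(2 + 25) = S + 3*27 = S + 81 = 81 + S)
O(W) = 6 - W (O(W) = 9 + (-3 - W) = 6 - W)
P(p) = 48 + p (P(p) = p + 6*8 = p + 48 = 48 + p)
H(37)/P(O(-5)) = (81 + 37)/(48 + (6 - 1*(-5))) = 118/(48 + (6 + 5)) = 118/(48 + 11) = 118/59 = 118*(1/59) = 2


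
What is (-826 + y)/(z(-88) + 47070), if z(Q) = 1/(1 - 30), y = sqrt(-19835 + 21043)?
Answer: -23954/1365029 + 58*sqrt(302)/1365029 ≈ -0.016810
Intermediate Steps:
y = 2*sqrt(302) (y = sqrt(1208) = 2*sqrt(302) ≈ 34.756)
z(Q) = -1/29 (z(Q) = 1/(-29) = -1/29)
(-826 + y)/(z(-88) + 47070) = (-826 + 2*sqrt(302))/(-1/29 + 47070) = (-826 + 2*sqrt(302))/(1365029/29) = (-826 + 2*sqrt(302))*(29/1365029) = -23954/1365029 + 58*sqrt(302)/1365029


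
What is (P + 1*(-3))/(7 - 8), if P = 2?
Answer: 1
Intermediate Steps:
(P + 1*(-3))/(7 - 8) = (2 + 1*(-3))/(7 - 8) = (2 - 3)/(-1) = -1*(-1) = 1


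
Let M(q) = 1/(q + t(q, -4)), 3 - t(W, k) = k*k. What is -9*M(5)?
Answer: 9/8 ≈ 1.1250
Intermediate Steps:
t(W, k) = 3 - k² (t(W, k) = 3 - k*k = 3 - k²)
M(q) = 1/(-13 + q) (M(q) = 1/(q + (3 - 1*(-4)²)) = 1/(q + (3 - 1*16)) = 1/(q + (3 - 16)) = 1/(q - 13) = 1/(-13 + q))
-9*M(5) = -9/(-13 + 5) = -9/(-8) = -9*(-⅛) = 9/8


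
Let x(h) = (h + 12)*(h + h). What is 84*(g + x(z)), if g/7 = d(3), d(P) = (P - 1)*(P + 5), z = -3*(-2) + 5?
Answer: 51912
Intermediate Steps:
z = 11 (z = 6 + 5 = 11)
d(P) = (-1 + P)*(5 + P)
g = 112 (g = 7*(-5 + 3² + 4*3) = 7*(-5 + 9 + 12) = 7*16 = 112)
x(h) = 2*h*(12 + h) (x(h) = (12 + h)*(2*h) = 2*h*(12 + h))
84*(g + x(z)) = 84*(112 + 2*11*(12 + 11)) = 84*(112 + 2*11*23) = 84*(112 + 506) = 84*618 = 51912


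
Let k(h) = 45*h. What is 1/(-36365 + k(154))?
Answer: -1/29435 ≈ -3.3973e-5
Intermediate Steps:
1/(-36365 + k(154)) = 1/(-36365 + 45*154) = 1/(-36365 + 6930) = 1/(-29435) = -1/29435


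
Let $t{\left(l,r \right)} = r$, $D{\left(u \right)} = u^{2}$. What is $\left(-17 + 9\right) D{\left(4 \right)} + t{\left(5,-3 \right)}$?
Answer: $-131$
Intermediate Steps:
$\left(-17 + 9\right) D{\left(4 \right)} + t{\left(5,-3 \right)} = \left(-17 + 9\right) 4^{2} - 3 = \left(-8\right) 16 - 3 = -128 - 3 = -131$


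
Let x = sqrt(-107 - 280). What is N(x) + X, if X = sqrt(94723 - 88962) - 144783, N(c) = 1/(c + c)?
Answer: -144783 + sqrt(5761) - I*sqrt(43)/258 ≈ -1.4471e+5 - 0.025416*I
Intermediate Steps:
x = 3*I*sqrt(43) (x = sqrt(-387) = 3*I*sqrt(43) ≈ 19.672*I)
N(c) = 1/(2*c)
X = -144783 + sqrt(5761) (X = sqrt(5761) - 144783 = -144783 + sqrt(5761) ≈ -1.4471e+5)
N(x) + X = 1/(2*((3*I*sqrt(43)))) + (-144783 + sqrt(5761)) = (-I*sqrt(43)/129)/2 + (-144783 + sqrt(5761)) = -I*sqrt(43)/258 + (-144783 + sqrt(5761)) = -144783 + sqrt(5761) - I*sqrt(43)/258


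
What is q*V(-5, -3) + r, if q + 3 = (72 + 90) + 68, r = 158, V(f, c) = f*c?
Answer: 3563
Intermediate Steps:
V(f, c) = c*f
q = 227 (q = -3 + ((72 + 90) + 68) = -3 + (162 + 68) = -3 + 230 = 227)
q*V(-5, -3) + r = 227*(-3*(-5)) + 158 = 227*15 + 158 = 3405 + 158 = 3563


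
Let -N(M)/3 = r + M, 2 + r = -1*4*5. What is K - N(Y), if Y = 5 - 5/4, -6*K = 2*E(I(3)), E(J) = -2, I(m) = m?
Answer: -649/12 ≈ -54.083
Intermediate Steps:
r = -22 (r = -2 - 1*4*5 = -2 - 4*5 = -2 - 20 = -22)
K = ⅔ (K = -(-2)/3 = -⅙*(-4) = ⅔ ≈ 0.66667)
Y = 15/4 (Y = 5 + (¼)*(-5) = 5 - 5/4 = 15/4 ≈ 3.7500)
N(M) = 66 - 3*M (N(M) = -3*(-22 + M) = 66 - 3*M)
K - N(Y) = ⅔ - (66 - 3*15/4) = ⅔ - (66 - 45/4) = ⅔ - 1*219/4 = ⅔ - 219/4 = -649/12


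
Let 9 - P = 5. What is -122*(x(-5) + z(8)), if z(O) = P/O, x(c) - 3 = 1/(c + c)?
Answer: -2074/5 ≈ -414.80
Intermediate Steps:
P = 4 (P = 9 - 1*5 = 9 - 5 = 4)
x(c) = 3 + 1/(2*c) (x(c) = 3 + 1/(c + c) = 3 + 1/(2*c))
z(O) = 4/O
-122*(x(-5) + z(8)) = -122*((3 + (½)/(-5)) + 4/8) = -122*((3 + (½)*(-⅕)) + 4*(⅛)) = -122*((3 - ⅒) + ½) = -122*(29/10 + ½) = -122*17/5 = -2074/5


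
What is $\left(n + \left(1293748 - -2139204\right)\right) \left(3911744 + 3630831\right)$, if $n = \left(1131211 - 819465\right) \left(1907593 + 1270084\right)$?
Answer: $7471912589716769550$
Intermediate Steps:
$n = 990628094042$ ($n = 311746 \cdot 3177677 = 990628094042$)
$\left(n + \left(1293748 - -2139204\right)\right) \left(3911744 + 3630831\right) = \left(990628094042 + \left(1293748 - -2139204\right)\right) \left(3911744 + 3630831\right) = \left(990628094042 + \left(1293748 + 2139204\right)\right) 7542575 = \left(990628094042 + 3432952\right) 7542575 = 990631526994 \cdot 7542575 = 7471912589716769550$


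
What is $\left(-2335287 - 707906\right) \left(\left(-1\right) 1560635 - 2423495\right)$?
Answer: $12124476527090$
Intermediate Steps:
$\left(-2335287 - 707906\right) \left(\left(-1\right) 1560635 - 2423495\right) = - 3043193 \left(-1560635 - 2423495\right) = \left(-3043193\right) \left(-3984130\right) = 12124476527090$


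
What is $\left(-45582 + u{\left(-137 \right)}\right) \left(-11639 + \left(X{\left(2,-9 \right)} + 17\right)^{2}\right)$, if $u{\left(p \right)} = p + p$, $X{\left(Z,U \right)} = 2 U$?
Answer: $533672128$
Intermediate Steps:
$u{\left(p \right)} = 2 p$
$\left(-45582 + u{\left(-137 \right)}\right) \left(-11639 + \left(X{\left(2,-9 \right)} + 17\right)^{2}\right) = \left(-45582 + 2 \left(-137\right)\right) \left(-11639 + \left(2 \left(-9\right) + 17\right)^{2}\right) = \left(-45582 - 274\right) \left(-11639 + \left(-18 + 17\right)^{2}\right) = - 45856 \left(-11639 + \left(-1\right)^{2}\right) = - 45856 \left(-11639 + 1\right) = \left(-45856\right) \left(-11638\right) = 533672128$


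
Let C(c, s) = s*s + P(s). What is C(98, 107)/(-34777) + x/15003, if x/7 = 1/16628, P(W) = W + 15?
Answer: -2886615784325/8675814155868 ≈ -0.33272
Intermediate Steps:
P(W) = 15 + W
C(c, s) = 15 + s + s² (C(c, s) = s*s + (15 + s) = s² + (15 + s) = 15 + s + s²)
x = 7/16628 ≈ 0.00042098
C(98, 107)/(-34777) + x/15003 = (15 + 107 + 107²)/(-34777) + (7/16628)/15003 = (15 + 107 + 11449)*(-1/34777) + (7/16628)*(1/15003) = 11571*(-1/34777) + 7/249469884 = -11571/34777 + 7/249469884 = -2886615784325/8675814155868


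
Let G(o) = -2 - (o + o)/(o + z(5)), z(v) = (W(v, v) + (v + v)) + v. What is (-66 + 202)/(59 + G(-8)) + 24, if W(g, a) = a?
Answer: 4608/175 ≈ 26.331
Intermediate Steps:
z(v) = 4*v (z(v) = (v + (v + v)) + v = (v + 2*v) + v = 3*v + v = 4*v)
G(o) = -2 - 2*o/(20 + o) (G(o) = -2 - (o + o)/(o + 4*5) = -2 - 2*o/(o + 20) = -2 - 2*o/(20 + o))
(-66 + 202)/(59 + G(-8)) + 24 = (-66 + 202)/(59 + 4*(-10 - 1*(-8))/(20 - 8)) + 24 = 136/(59 + 4*(-10 + 8)/12) + 24 = 136/(59 + 4*(1/12)*(-2)) + 24 = 136/(59 - ⅔) + 24 = 136/(175/3) + 24 = 136*(3/175) + 24 = 408/175 + 24 = 4608/175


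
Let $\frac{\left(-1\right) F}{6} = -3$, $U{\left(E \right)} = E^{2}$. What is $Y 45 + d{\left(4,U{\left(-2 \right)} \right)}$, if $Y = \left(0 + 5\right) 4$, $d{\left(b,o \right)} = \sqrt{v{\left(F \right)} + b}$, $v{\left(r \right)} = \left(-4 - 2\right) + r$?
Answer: $904$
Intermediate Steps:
$F = 18$ ($F = \left(-6\right) \left(-3\right) = 18$)
$v{\left(r \right)} = -6 + r$
$d{\left(b,o \right)} = \sqrt{12 + b}$ ($d{\left(b,o \right)} = \sqrt{\left(-6 + 18\right) + b} = \sqrt{12 + b}$)
$Y = 20$ ($Y = 5 \cdot 4 = 20$)
$Y 45 + d{\left(4,U{\left(-2 \right)} \right)} = 20 \cdot 45 + \sqrt{12 + 4} = 900 + \sqrt{16} = 900 + 4 = 904$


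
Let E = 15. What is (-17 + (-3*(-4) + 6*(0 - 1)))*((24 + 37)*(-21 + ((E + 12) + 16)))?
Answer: -14762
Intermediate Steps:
(-17 + (-3*(-4) + 6*(0 - 1)))*((24 + 37)*(-21 + ((E + 12) + 16))) = (-17 + (-3*(-4) + 6*(0 - 1)))*((24 + 37)*(-21 + ((15 + 12) + 16))) = (-17 + (12 + 6*(-1)))*(61*(-21 + (27 + 16))) = (-17 + (12 - 6))*(61*(-21 + 43)) = (-17 + 6)*(61*22) = -11*1342 = -14762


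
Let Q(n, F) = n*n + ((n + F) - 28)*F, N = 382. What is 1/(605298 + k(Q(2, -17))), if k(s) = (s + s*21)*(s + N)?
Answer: 1/18667188 ≈ 5.3570e-8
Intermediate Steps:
Q(n, F) = n² + F*(-28 + F + n) (Q(n, F) = n² + ((F + n) - 28)*F = n² + (-28 + F + n)*F = n² + F*(-28 + F + n))
k(s) = 22*s*(382 + s) (k(s) = (s + s*21)*(s + 382) = (s + 21*s)*(382 + s) = (22*s)*(382 + s) = 22*s*(382 + s))
1/(605298 + k(Q(2, -17))) = 1/(605298 + 22*((-17)² + 2² - 28*(-17) - 17*2)*(382 + ((-17)² + 2² - 28*(-17) - 17*2))) = 1/(605298 + 22*(289 + 4 + 476 - 34)*(382 + (289 + 4 + 476 - 34))) = 1/(605298 + 22*735*(382 + 735)) = 1/(605298 + 22*735*1117) = 1/(605298 + 18061890) = 1/18667188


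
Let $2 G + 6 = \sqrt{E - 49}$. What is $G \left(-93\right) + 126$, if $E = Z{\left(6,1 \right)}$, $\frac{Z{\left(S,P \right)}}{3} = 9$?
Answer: $405 - \frac{93 i \sqrt{22}}{2} \approx 405.0 - 218.1 i$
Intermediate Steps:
$Z{\left(S,P \right)} = 27$ ($Z{\left(S,P \right)} = 3 \cdot 9 = 27$)
$E = 27$
$G = -3 + \frac{i \sqrt{22}}{2}$ ($G = -3 + \frac{\sqrt{27 - 49}}{2} = -3 + \frac{\sqrt{-22}}{2} = -3 + \frac{i \sqrt{22}}{2} \approx -3.0 + 2.3452 i$)
$G \left(-93\right) + 126 = \left(-3 + \frac{i \sqrt{22}}{2}\right) \left(-93\right) + 126 = \left(279 - \frac{93 i \sqrt{22}}{2}\right) + 126 = 405 - \frac{93 i \sqrt{22}}{2}$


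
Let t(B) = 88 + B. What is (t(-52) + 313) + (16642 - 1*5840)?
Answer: 11151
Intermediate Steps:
(t(-52) + 313) + (16642 - 1*5840) = ((88 - 52) + 313) + (16642 - 1*5840) = (36 + 313) + (16642 - 5840) = 349 + 10802 = 11151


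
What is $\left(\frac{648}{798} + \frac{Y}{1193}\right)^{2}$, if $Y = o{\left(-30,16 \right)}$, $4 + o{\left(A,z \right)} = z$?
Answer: $\frac{17014593600}{25175851561} \approx 0.67583$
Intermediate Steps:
$o{\left(A,z \right)} = -4 + z$
$Y = 12$ ($Y = -4 + 16 = 12$)
$\left(\frac{648}{798} + \frac{Y}{1193}\right)^{2} = \left(\frac{648}{798} + \frac{12}{1193}\right)^{2} = \left(648 \cdot \frac{1}{798} + 12 \cdot \frac{1}{1193}\right)^{2} = \left(\frac{108}{133} + \frac{12}{1193}\right)^{2} = \left(\frac{130440}{158669}\right)^{2} = \frac{17014593600}{25175851561}$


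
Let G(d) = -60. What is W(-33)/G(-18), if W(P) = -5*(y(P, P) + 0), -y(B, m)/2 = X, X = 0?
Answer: 0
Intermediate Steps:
y(B, m) = 0 (y(B, m) = -2*0 = 0)
W(P) = 0 (W(P) = -5*(0 + 0) = -5*0 = 0)
W(-33)/G(-18) = 0/(-60) = 0*(-1/60) = 0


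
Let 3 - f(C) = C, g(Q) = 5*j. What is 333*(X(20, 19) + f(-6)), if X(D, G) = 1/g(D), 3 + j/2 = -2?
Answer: 149517/50 ≈ 2990.3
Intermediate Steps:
j = -10 (j = -6 + 2*(-2) = -6 - 4 = -10)
g(Q) = -50 (g(Q) = 5*(-10) = -50)
f(C) = 3 - C
X(D, G) = -1/50 (X(D, G) = 1/(-50) = -1/50)
333*(X(20, 19) + f(-6)) = 333*(-1/50 + (3 - 1*(-6))) = 333*(-1/50 + (3 + 6)) = 333*(-1/50 + 9) = 333*(449/50) = 149517/50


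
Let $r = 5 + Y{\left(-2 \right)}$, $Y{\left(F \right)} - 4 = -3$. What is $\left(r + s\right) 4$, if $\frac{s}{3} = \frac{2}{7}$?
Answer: $\frac{192}{7} \approx 27.429$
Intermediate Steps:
$s = \frac{6}{7}$ ($s = 3 \cdot \frac{2}{7} = \frac{6}{7} \approx 0.85714$)
$Y{\left(F \right)} = 1$ ($Y{\left(F \right)} = 4 - 3 = 1$)
$r = 6$ ($r = 5 + 1 = 6$)
$\left(r + s\right) 4 = \left(6 + \frac{6}{7}\right) 4 = \frac{48}{7} \cdot 4 = \frac{192}{7}$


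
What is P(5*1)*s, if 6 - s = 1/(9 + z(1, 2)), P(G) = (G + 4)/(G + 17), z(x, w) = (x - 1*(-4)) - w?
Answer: 213/88 ≈ 2.4205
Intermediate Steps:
z(x, w) = 4 + x - w (z(x, w) = (x + 4) - w = (4 + x) - w = 4 + x - w)
P(G) = (4 + G)/(17 + G)
s = 71/12 (s = 6 - 1/(9 + (4 + 1 - 1*2)) = 6 - 1/(9 + (4 + 1 - 2)) = 6 - 1/(9 + 3) = 6 - 1/12 = 71/12 ≈ 5.9167)
P(5*1)*s = ((4 + 5*1)/(17 + 5*1))*(71/12) = ((4 + 5)/(17 + 5))*(71/12) = (9/22)*(71/12) = 213/88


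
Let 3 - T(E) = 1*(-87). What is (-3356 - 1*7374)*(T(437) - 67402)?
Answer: 722257760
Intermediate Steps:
T(E) = 90 (T(E) = 3 - (-87) = 3 - 1*(-87) = 3 + 87 = 90)
(-3356 - 1*7374)*(T(437) - 67402) = (-3356 - 1*7374)*(90 - 67402) = (-3356 - 7374)*(-67312) = -10730*(-67312) = 722257760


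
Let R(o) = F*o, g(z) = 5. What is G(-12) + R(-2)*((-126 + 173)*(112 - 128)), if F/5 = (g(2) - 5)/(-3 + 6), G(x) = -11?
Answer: -11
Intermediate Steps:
F = 0 (F = 5*((5 - 5)/(-3 + 6)) = 5*(0/3) = 5*(0*(⅓)) = 5*0 = 0)
R(o) = 0 (R(o) = 0*o = 0)
G(-12) + R(-2)*((-126 + 173)*(112 - 128)) = -11 + 0*((-126 + 173)*(112 - 128)) = -11 + 0*(47*(-16)) = -11 + 0*(-752) = -11 + 0 = -11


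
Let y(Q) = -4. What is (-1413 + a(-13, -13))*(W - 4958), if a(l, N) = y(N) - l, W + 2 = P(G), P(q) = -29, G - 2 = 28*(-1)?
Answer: 7004556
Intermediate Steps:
G = -26 (G = 2 + 28*(-1) = 2 - 28 = -26)
W = -31 (W = -2 - 29 = -31)
a(l, N) = -4 - l
(-1413 + a(-13, -13))*(W - 4958) = (-1413 + (-4 - 1*(-13)))*(-31 - 4958) = (-1413 + (-4 + 13))*(-4989) = (-1413 + 9)*(-4989) = -1404*(-4989) = 7004556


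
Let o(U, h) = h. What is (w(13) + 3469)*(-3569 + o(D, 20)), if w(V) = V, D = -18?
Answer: -12357618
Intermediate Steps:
(w(13) + 3469)*(-3569 + o(D, 20)) = (13 + 3469)*(-3569 + 20) = 3482*(-3549) = -12357618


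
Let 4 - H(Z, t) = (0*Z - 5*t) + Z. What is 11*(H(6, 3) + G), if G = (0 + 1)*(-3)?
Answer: 110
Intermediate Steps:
G = -3 (G = 1*(-3) = -3)
H(Z, t) = 4 - Z + 5*t (H(Z, t) = 4 - ((0*Z - 5*t) + Z) = 4 - ((0 - 5*t) + Z) = 4 - (-5*t + Z) = 4 - (Z - 5*t) = 4 + (-Z + 5*t) = 4 - Z + 5*t)
11*(H(6, 3) + G) = 11*((4 - 1*6 + 5*3) - 3) = 11*((4 - 6 + 15) - 3) = 11*(13 - 3) = 11*10 = 110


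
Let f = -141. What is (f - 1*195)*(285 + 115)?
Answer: -134400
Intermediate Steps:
(f - 1*195)*(285 + 115) = (-141 - 1*195)*(285 + 115) = (-141 - 195)*400 = -336*400 = -134400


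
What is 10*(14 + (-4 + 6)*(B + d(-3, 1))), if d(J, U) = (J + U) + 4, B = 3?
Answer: 240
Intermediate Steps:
d(J, U) = 4 + J + U
10*(14 + (-4 + 6)*(B + d(-3, 1))) = 10*(14 + (-4 + 6)*(3 + (4 - 3 + 1))) = 10*(14 + 2*(3 + 2)) = 10*(14 + 2*5) = 10*(14 + 10) = 10*24 = 240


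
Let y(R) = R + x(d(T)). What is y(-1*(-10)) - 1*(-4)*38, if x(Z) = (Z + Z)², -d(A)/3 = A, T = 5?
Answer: 1062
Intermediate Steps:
d(A) = -3*A
x(Z) = 4*Z² (x(Z) = (2*Z)² = 4*Z²)
y(R) = 900 + R (y(R) = R + 4*(-3*5)² = R + 4*(-15)² = R + 4*225 = R + 900 = 900 + R)
y(-1*(-10)) - 1*(-4)*38 = (900 - 1*(-10)) - 1*(-4)*38 = (900 + 10) + 4*38 = 910 + 152 = 1062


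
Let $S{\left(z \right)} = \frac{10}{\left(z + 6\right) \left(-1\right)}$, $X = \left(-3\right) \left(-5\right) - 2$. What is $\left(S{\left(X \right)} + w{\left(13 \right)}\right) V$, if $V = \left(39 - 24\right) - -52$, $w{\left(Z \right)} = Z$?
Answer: $\frac{15879}{19} \approx 835.74$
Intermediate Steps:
$X = 13$ ($X = 15 - 2 = 13$)
$S{\left(z \right)} = \frac{10}{-6 - z}$ ($S{\left(z \right)} = \frac{10}{\left(6 + z\right) \left(-1\right)} = \frac{10}{-6 - z}$)
$V = 67$ ($V = 15 + 52 = 67$)
$\left(S{\left(X \right)} + w{\left(13 \right)}\right) V = \left(- \frac{10}{6 + 13} + 13\right) 67 = \left(- \frac{10}{19} + 13\right) 67 = \frac{237}{19} \cdot 67 = \frac{15879}{19}$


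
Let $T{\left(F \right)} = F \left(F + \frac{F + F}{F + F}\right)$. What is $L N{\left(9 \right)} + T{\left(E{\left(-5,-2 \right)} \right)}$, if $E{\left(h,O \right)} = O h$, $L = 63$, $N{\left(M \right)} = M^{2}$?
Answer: $5213$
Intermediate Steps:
$T{\left(F \right)} = F \left(1 + F\right)$ ($T{\left(F \right)} = F \left(F + \frac{2 F}{2 F}\right) = F \left(F + 2 F \frac{1}{2 F}\right) = F \left(F + 1\right) = F \left(1 + F\right)$)
$L N{\left(9 \right)} + T{\left(E{\left(-5,-2 \right)} \right)} = 63 \cdot 9^{2} + \left(-2\right) \left(-5\right) \left(1 - -10\right) = 63 \cdot 81 + 10 \left(1 + 10\right) = 5103 + 10 \cdot 11 = 5103 + 110 = 5213$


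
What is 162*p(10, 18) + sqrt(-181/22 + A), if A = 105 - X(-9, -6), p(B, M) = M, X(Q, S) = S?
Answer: 2916 + sqrt(49742)/22 ≈ 2926.1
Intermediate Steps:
A = 111 (A = 105 - 1*(-6) = 105 + 6 = 111)
162*p(10, 18) + sqrt(-181/22 + A) = 162*18 + sqrt(-181/22 + 111) = 2916 + sqrt(-181*1/22 + 111) = 2916 + sqrt(-181/22 + 111) = 2916 + sqrt(2261/22) = 2916 + sqrt(49742)/22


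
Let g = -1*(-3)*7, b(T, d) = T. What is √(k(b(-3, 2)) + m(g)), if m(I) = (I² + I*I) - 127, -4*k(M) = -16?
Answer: √759 ≈ 27.550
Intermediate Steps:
k(M) = 4 (k(M) = -¼*(-16) = 4)
g = 21 (g = 3*7 = 21)
m(I) = -127 + 2*I² (m(I) = (I² + I²) - 127 = 2*I² - 127 = -127 + 2*I²)
√(k(b(-3, 2)) + m(g)) = √(4 + (-127 + 2*21²)) = √(4 + (-127 + 2*441)) = √(4 + (-127 + 882)) = √(4 + 755) = √759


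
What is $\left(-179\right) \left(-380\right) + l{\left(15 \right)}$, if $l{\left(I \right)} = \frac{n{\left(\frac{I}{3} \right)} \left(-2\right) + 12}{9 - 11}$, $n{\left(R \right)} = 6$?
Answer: $68020$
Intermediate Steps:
$l{\left(I \right)} = 0$ ($l{\left(I \right)} = \frac{6 \left(-2\right) + 12}{9 - 11} = \frac{-12 + 12}{-2} = 0 \left(- \frac{1}{2}\right) = 0$)
$\left(-179\right) \left(-380\right) + l{\left(15 \right)} = \left(-179\right) \left(-380\right) + 0 = 68020 + 0 = 68020$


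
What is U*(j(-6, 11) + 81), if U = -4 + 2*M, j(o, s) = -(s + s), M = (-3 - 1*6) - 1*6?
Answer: -2006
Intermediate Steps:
M = -15 (M = (-3 - 6) - 6 = -9 - 6 = -15)
j(o, s) = -2*s
U = -34 (U = -4 + 2*(-15) = -4 - 30 = -34)
U*(j(-6, 11) + 81) = -34*(-2*11 + 81) = -34*(-22 + 81) = -34*59 = -2006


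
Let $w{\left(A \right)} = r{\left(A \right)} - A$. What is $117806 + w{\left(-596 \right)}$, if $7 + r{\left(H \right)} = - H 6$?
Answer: $121971$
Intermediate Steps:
$r{\left(H \right)} = -7 - 6 H$ ($r{\left(H \right)} = -7 + - H 6 = -7 - 6 H$)
$w{\left(A \right)} = -7 - 7 A$ ($w{\left(A \right)} = \left(-7 - 6 A\right) - A = -7 - 7 A$)
$117806 + w{\left(-596 \right)} = 117806 - -4165 = 117806 + \left(-7 + 4172\right) = 117806 + 4165 = 121971$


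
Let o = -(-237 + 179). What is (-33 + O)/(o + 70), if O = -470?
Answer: -503/128 ≈ -3.9297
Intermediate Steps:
o = 58 (o = -1*(-58) = 58)
(-33 + O)/(o + 70) = (-33 - 470)/(58 + 70) = -503/128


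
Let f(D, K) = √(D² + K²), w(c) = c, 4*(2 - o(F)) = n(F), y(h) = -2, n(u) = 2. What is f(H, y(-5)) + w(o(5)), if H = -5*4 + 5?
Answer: 3/2 + √229 ≈ 16.633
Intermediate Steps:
o(F) = 3/2 (o(F) = 2 - ¼*2 = 2 - ½ = 3/2)
H = -15 (H = -20 + 5 = -15)
f(H, y(-5)) + w(o(5)) = √((-15)² + (-2)²) + 3/2 = √(225 + 4) + 3/2 = √229 + 3/2 = 3/2 + √229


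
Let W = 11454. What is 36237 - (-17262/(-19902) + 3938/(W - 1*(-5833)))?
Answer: 2077802258978/57340979 ≈ 36236.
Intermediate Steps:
36237 - (-17262/(-19902) + 3938/(W - 1*(-5833))) = 36237 - (-17262/(-19902) + 3938/(11454 - 1*(-5833))) = 36237 - (-17262*(-1/19902) + 3938/(11454 + 5833)) = 36237 - (2877/3317 + 3938/17287) = 36237 - 1*62797045/57340979 = 36237 - 62797045/57340979 = 2077802258978/57340979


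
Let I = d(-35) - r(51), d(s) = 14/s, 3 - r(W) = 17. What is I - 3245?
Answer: -16157/5 ≈ -3231.4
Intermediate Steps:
r(W) = -14 (r(W) = 3 - 1*17 = 3 - 17 = -14)
I = 68/5 (I = 14/(-35) - 1*(-14) = 14*(-1/35) + 14 = -⅖ + 14 = 68/5 ≈ 13.600)
I - 3245 = 68/5 - 3245 = -16157/5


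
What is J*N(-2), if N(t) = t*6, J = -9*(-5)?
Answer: -540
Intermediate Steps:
J = 45
N(t) = 6*t
J*N(-2) = 45*(6*(-2)) = 45*(-12) = -540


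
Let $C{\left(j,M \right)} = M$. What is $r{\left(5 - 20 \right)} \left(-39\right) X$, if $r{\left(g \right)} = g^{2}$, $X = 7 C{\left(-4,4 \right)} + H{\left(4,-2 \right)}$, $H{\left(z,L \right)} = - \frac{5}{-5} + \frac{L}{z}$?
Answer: $- \frac{500175}{2} \approx -2.5009 \cdot 10^{5}$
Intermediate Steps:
$H{\left(z,L \right)} = 1 + \frac{L}{z}$ ($H{\left(z,L \right)} = \left(-5\right) \left(- \frac{1}{5}\right) + \frac{L}{z} = 1 + \frac{L}{z}$)
$X = \frac{57}{2}$ ($X = 7 \cdot 4 + \frac{-2 + 4}{4} = 28 + \frac{1}{4} \cdot 2 = 28 + \frac{1}{2} = \frac{57}{2} \approx 28.5$)
$r{\left(5 - 20 \right)} \left(-39\right) X = \left(5 - 20\right)^{2} \left(-39\right) \frac{57}{2} = \left(-15\right)^{2} \left(-39\right) \frac{57}{2} = 225 \left(-39\right) \frac{57}{2} = \left(-8775\right) \frac{57}{2} = - \frac{500175}{2}$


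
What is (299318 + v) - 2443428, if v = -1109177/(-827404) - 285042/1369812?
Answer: -202508925573993627/94448994004 ≈ -2.1441e+6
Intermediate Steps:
v = 106959922813/94448994004 (v = -1109177*(-1/827404) - 285042*1/1369812 = 1109177/827404 - 47507/228302 = 106959922813/94448994004 ≈ 1.1325)
(299318 + v) - 2443428 = (299318 + 106959922813/94448994004) - 2443428 = 28270390947212085/94448994004 - 2443428 = -202508925573993627/94448994004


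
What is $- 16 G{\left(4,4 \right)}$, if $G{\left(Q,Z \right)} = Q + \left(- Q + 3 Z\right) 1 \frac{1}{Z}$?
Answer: $-96$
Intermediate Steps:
$G{\left(Q,Z \right)} = Q + \frac{- Q + 3 Z}{Z}$
$- 16 G{\left(4,4 \right)} = - 16 \left(3 + 4 - \frac{4}{4}\right) = - 16 \left(3 + 4 - 4 \cdot \frac{1}{4}\right) = - 16 \left(3 + 4 - 1\right) = \left(-16\right) 6 = -96$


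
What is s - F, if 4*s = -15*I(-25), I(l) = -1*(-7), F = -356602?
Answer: 1426303/4 ≈ 3.5658e+5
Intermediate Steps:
I(l) = 7
s = -105/4 (s = (-15*7)/4 = (1/4)*(-105) = -105/4 ≈ -26.250)
s - F = -105/4 - 1*(-356602) = -105/4 + 356602 = 1426303/4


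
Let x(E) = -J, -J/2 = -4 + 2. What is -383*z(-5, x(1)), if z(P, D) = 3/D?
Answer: 1149/4 ≈ 287.25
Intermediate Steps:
J = 4 (J = -2*(-4 + 2) = -2*(-2) = 4)
x(E) = -4 (x(E) = -1*4 = -4)
-383*z(-5, x(1)) = -1149/(-4) = -1149*(-1)/4 = -383*(-3/4) = 1149/4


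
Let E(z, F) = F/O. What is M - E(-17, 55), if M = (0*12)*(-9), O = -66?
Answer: ⅚ ≈ 0.83333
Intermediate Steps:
M = 0 (M = 0*(-9) = 0)
E(z, F) = -F/66 (E(z, F) = F/(-66) = F*(-1/66) = -F/66)
M - E(-17, 55) = 0 - (-1)*55/66 = 0 - 1*(-⅚) = 0 + ⅚ = ⅚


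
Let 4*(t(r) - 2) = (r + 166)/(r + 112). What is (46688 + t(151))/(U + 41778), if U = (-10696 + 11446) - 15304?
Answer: 49118197/28639648 ≈ 1.7150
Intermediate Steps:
U = -14554 (U = 750 - 15304 = -14554)
t(r) = 2 + (166 + r)/(4*(112 + r)) (t(r) = 2 + ((r + 166)/(r + 112))/4 = 2 + ((166 + r)/(112 + r))/4 = 2 + (166 + r)/(4*(112 + r)))
(46688 + t(151))/(U + 41778) = (46688 + 9*(118 + 151)/(4*(112 + 151)))/(-14554 + 41778) = (46688 + (9/4)*269/263)/27224 = (46688 + (9/4)*(1/263)*269)*(1/27224) = (46688 + 2421/1052)*(1/27224) = (49118197/1052)*(1/27224) = 49118197/28639648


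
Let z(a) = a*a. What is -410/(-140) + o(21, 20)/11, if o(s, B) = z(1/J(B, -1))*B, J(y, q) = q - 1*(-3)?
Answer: 521/154 ≈ 3.3831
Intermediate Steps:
J(y, q) = 3 + q (J(y, q) = q + 3 = 3 + q)
z(a) = a²
o(s, B) = B/4 (o(s, B) = (1/(3 - 1))²*B = (1/2)²*B = (½)²*B = B/4)
-410/(-140) + o(21, 20)/11 = -410/(-140) + ((¼)*20)/11 = -410*(-1/140) + 5*(1/11) = 41/14 + 5/11 = 521/154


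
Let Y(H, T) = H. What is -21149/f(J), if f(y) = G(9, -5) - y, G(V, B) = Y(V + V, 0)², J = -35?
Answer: -21149/359 ≈ -58.911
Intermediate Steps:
G(V, B) = 4*V² (G(V, B) = (V + V)² = (2*V)² = 4*V²)
f(y) = 324 - y (f(y) = 4*9² - y = 4*81 - y = 324 - y)
-21149/f(J) = -21149/(324 - 1*(-35)) = -21149/(324 + 35) = -21149/359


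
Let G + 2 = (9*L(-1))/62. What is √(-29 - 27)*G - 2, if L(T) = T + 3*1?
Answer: -2 - 106*I*√14/31 ≈ -2.0 - 12.794*I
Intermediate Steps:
L(T) = 3 + T (L(T) = T + 3 = 3 + T)
G = -53/31 (G = -2 + (9*(3 - 1))/62 = -2 + (9*2)*(1/62) = -2 + 18*(1/62) = -2 + 9/31 = -53/31 ≈ -1.7097)
√(-29 - 27)*G - 2 = √(-29 - 27)*(-53/31) - 2 = √(-56)*(-53/31) - 2 = (2*I*√14)*(-53/31) - 2 = -106*I*√14/31 - 2 = -2 - 106*I*√14/31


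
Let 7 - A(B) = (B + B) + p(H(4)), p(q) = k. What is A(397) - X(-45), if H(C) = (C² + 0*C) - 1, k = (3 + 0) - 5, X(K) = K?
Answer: -740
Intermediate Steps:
k = -2 (k = 3 - 5 = -2)
H(C) = -1 + C² (H(C) = (C² + 0) - 1 = C² - 1 = -1 + C²)
p(q) = -2
A(B) = 9 - 2*B (A(B) = 7 - ((B + B) - 2) = 7 - (2*B - 2) = 7 - (-2 + 2*B) = 7 + (2 - 2*B) = 9 - 2*B)
A(397) - X(-45) = (9 - 2*397) - 1*(-45) = (9 - 794) + 45 = -785 + 45 = -740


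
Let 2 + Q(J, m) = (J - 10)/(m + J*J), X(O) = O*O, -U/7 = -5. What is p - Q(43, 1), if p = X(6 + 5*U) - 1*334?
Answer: 59993617/1850 ≈ 32429.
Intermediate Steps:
U = 35 (U = -7*(-5) = 35)
X(O) = O²
p = 32427 (p = (6 + 5*35)² - 1*334 = (6 + 175)² - 334 = 181² - 334 = 32761 - 334 = 32427)
Q(J, m) = -2 + (-10 + J)/(m + J²) (Q(J, m) = -2 + (J - 10)/(m + J*J) = -2 + (-10 + J)/(m + J²))
p - Q(43, 1) = 32427 - (-10 + 43 - 2*1 - 2*43²)/(1 + 43²) = 32427 - (-10 + 43 - 2 - 2*1849)/(1 + 1849) = 32427 - (-10 + 43 - 2 - 3698)/1850 = 32427 - (-3667)/1850 = 32427 - 1*(-3667/1850) = 32427 + 3667/1850 = 59993617/1850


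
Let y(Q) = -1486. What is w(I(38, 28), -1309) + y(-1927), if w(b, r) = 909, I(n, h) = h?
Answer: -577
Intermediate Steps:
w(I(38, 28), -1309) + y(-1927) = 909 - 1486 = -577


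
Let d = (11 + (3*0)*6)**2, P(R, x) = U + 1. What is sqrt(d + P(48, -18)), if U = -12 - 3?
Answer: sqrt(107) ≈ 10.344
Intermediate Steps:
U = -15
P(R, x) = -14 (P(R, x) = -15 + 1 = -14)
d = 121 (d = (11 + 0*6)**2 = (11 + 0)**2 = 11**2 = 121)
sqrt(d + P(48, -18)) = sqrt(121 - 14) = sqrt(107)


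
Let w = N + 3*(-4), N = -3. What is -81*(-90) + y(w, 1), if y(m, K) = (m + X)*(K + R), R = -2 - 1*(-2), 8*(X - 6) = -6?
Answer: 29121/4 ≈ 7280.3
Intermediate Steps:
X = 21/4 (X = 6 + (⅛)*(-6) = 6 - ¾ = 21/4 ≈ 5.2500)
R = 0 (R = -2 + 2 = 0)
w = -15 (w = -3 + 3*(-4) = -3 - 12 = -15)
y(m, K) = K*(21/4 + m) (y(m, K) = (m + 21/4)*(K + 0) = (21/4 + m)*K = K*(21/4 + m))
-81*(-90) + y(w, 1) = -81*(-90) + (¼)*1*(21 + 4*(-15)) = 7290 + (¼)*1*(21 - 60) = 7290 + (¼)*1*(-39) = 7290 - 39/4 = 29121/4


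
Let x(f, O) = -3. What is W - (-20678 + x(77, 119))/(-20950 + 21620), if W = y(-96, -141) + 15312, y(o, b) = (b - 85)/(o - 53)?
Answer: 1531829849/99830 ≈ 15344.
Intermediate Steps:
y(o, b) = (-85 + b)/(-53 + o)
W = 2281714/149 (W = (-85 - 141)/(-53 - 96) + 15312 = -226/(-149) + 15312 = -1/149*(-226) + 15312 = 226/149 + 15312 = 2281714/149 ≈ 15314.)
W - (-20678 + x(77, 119))/(-20950 + 21620) = 2281714/149 - (-20678 - 3)/(-20950 + 21620) = 2281714/149 - (-20681)/670 = 2281714/149 - 1*(-20681/670) = 2281714/149 + 20681/670 = 1531829849/99830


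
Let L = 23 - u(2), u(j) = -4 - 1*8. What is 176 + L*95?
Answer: 3501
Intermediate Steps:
u(j) = -12 (u(j) = -4 - 8 = -12)
L = 35 (L = 23 - 1*(-12) = 23 + 12 = 35)
176 + L*95 = 176 + 35*95 = 176 + 3325 = 3501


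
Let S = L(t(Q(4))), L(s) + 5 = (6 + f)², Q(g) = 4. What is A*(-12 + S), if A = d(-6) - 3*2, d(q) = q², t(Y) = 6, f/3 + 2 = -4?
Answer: 3810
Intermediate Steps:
f = -18 (f = -6 + 3*(-4) = -6 - 12 = -18)
L(s) = 139 (L(s) = -5 + (6 - 18)² = -5 + (-12)² = -5 + 144 = 139)
S = 139
A = 30 (A = (-6)² - 3*2 = 36 - 6 = 30)
A*(-12 + S) = 30*(-12 + 139) = 30*127 = 3810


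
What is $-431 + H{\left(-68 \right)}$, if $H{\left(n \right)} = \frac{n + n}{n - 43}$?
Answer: $- \frac{47705}{111} \approx -429.77$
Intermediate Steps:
$H{\left(n \right)} = \frac{2 n}{-43 + n}$
$-431 + H{\left(-68 \right)} = -431 + 2 \left(-68\right) \frac{1}{-43 - 68} = -431 + 2 \left(-68\right) \frac{1}{-111} = -431 + 2 \left(-68\right) \left(- \frac{1}{111}\right) = -431 + \frac{136}{111} = - \frac{47705}{111}$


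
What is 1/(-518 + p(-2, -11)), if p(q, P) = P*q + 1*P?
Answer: -1/507 ≈ -0.0019724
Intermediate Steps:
p(q, P) = P + P*q (p(q, P) = P*q + P = P + P*q)
1/(-518 + p(-2, -11)) = 1/(-518 - 11*(1 - 2)) = 1/(-518 - 11*(-1)) = 1/(-518 + 11) = 1/(-507) = -1/507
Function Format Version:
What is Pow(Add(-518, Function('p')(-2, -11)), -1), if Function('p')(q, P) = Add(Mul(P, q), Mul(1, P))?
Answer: Rational(-1, 507) ≈ -0.0019724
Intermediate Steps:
Function('p')(q, P) = Add(P, Mul(P, q)) (Function('p')(q, P) = Add(Mul(P, q), P) = Add(P, Mul(P, q)))
Pow(Add(-518, Function('p')(-2, -11)), -1) = Pow(Add(-518, Mul(-11, Add(1, -2))), -1) = Pow(Add(-518, Mul(-11, -1)), -1) = Pow(Add(-518, 11), -1) = Pow(-507, -1) = Rational(-1, 507)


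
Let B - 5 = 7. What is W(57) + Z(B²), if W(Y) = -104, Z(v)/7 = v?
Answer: 904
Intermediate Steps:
B = 12 (B = 5 + 7 = 12)
Z(v) = 7*v
W(57) + Z(B²) = -104 + 7*12² = -104 + 7*144 = -104 + 1008 = 904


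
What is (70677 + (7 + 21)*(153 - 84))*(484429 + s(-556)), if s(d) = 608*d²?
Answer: 13682375846253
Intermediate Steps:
(70677 + (7 + 21)*(153 - 84))*(484429 + s(-556)) = (70677 + (7 + 21)*(153 - 84))*(484429 + 608*(-556)²) = (70677 + 28*69)*(484429 + 608*309136) = (70677 + 1932)*(484429 + 187954688) = 72609*188439117 = 13682375846253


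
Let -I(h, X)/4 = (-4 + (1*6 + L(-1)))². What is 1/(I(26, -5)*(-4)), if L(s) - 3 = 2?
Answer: 1/784 ≈ 0.0012755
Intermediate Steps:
L(s) = 5 (L(s) = 3 + 2 = 5)
I(h, X) = -196 (I(h, X) = -4*(-4 + (1*6 + 5))² = -4*(-4 + (6 + 5))² = -4*(-4 + 11)² = -4*7² = -4*49 = -196)
1/(I(26, -5)*(-4)) = 1/(-196*(-4)) = 1/784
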